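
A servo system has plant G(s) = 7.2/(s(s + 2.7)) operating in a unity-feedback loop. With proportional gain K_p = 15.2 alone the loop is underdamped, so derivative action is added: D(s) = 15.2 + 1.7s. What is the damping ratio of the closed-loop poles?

Forward path: (15.2 + 1.7s)·7.2/(s(s+2.7)). The closed-loop characteristic equation is s² + (2.7 + 7.2·1.7)s + 7.2·15.2 = 0.
That is s² + 14.94s + 109.4 = 0, so ω_n = 10.46 rad/s and ζ = 14.94/(2·10.46) = 0.7141.

ζ = 0.714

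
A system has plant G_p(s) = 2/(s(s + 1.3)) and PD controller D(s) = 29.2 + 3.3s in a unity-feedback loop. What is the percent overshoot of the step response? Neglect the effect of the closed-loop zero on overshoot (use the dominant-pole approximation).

15%

Forward path: (29.2 + 3.3s)·2/(s(s+1.3)). The closed-loop characteristic equation is s² + (1.3 + 2·3.3)s + 2·29.2 = 0.
That is s² + 7.9s + 58.4 = 0, so ω_n = 7.642 rad/s and ζ = 7.9/(2·7.642) = 0.5169.
%OS = 100·exp(−πζ/√(1−ζ²)) = 15%.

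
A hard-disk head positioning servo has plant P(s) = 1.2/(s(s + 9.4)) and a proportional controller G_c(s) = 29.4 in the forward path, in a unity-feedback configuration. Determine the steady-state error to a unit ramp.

The loop has one pole at the origin (type 1). Velocity error constant K_v = lim_{s→0} s·G_c(s)P(s) = 29.4·1.2/9.4 = 3.753.
Steady-state error to a unit ramp: e_ss = 1/K_v = 0.266.

0.266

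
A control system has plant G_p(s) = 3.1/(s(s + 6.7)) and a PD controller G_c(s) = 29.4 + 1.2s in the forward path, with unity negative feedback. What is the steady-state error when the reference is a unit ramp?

0.0735

The loop has one pole at the origin (type 1). Velocity error constant K_v = lim_{s→0} s·G_c(s)G_p(s) = 29.4·3.1/6.7 = 13.6.
Steady-state error to a unit ramp: e_ss = 1/K_v = 0.0735.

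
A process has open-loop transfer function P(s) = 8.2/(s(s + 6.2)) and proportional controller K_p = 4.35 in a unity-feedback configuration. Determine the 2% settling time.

T_s ≈ 1.29 s

The closed-loop denominator s² + 6.2s + 35.67 gives ω_n = √35.67 = 5.972 and ζ = 6.2/(2ω_n) = 0.5191.
2% settling time T_s ≈ 4/(ζω_n) = 4/3.1 = 1.29 s.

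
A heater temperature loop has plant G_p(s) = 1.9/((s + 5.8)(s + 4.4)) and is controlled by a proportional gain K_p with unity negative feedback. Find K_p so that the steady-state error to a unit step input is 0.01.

Steady-state error for a unit step on this type-0 loop is 1/(1 + K_p·G_p(0)).
G_p(0) = 0.07445. Require 1/(1 + K_p·0.07445) = 0.01, so 1 + 0.07445·K_p = 100.
K_p = (100 − 1)/0.07445 = 1330.

K_p = 1330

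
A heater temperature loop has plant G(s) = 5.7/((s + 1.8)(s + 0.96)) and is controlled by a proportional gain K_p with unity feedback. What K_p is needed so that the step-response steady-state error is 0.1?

K_p = 2.73

For a type-0 loop with proportional control, e_ss = 1/(1 + K_p·G(0)).
G(0) = 3.299. Require 1/(1 + K_p·3.299) = 0.1, so 1 + 3.299·K_p = 10.
K_p = (10 − 1)/3.299 = 2.73.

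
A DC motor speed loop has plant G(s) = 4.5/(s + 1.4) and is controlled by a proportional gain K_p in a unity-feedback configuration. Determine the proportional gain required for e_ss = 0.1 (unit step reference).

For a type-0 loop with proportional control, e_ss = 1/(1 + K_p·G(0)).
G(0) = 3.214. Require 1/(1 + K_p·3.214) = 0.1, so 1 + 3.214·K_p = 10.
K_p = (10 − 1)/3.214 = 2.8.

K_p = 2.8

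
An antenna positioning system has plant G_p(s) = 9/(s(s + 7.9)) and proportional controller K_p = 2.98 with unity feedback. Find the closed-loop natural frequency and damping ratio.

ω_n = 5.18 rad/s, ζ = 0.763

1 + K_p·G_p(s) = 0 gives s² + 7.9s + 26.82 = 0.
So ω_n² = 26.82 ⇒ ω_n = 5.179 rad/s, and ζ = 7.9/(2ω_n) = 0.763.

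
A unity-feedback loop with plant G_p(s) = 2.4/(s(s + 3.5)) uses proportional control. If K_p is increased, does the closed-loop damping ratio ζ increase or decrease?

ζ = 3.5/(2√(2.4K_p)); increasing K_p raises the denominator, so ζ falls.

decrease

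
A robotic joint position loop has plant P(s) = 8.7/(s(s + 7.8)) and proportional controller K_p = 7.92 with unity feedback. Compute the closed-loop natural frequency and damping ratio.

The closed-loop denominator is s(s+7.8) + 7.92·8.7 = s² + 7.8s + 68.9.
So ω_n² = 68.9 ⇒ ω_n = 8.301 rad/s, and ζ = 7.8/(2ω_n) = 0.47.

ω_n = 8.3 rad/s, ζ = 0.47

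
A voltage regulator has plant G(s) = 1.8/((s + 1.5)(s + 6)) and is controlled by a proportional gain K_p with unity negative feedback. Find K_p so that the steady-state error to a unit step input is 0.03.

Steady-state error for a unit step on this type-0 loop is 1/(1 + K_p·G(0)).
G(0) = 0.2. Require 1/(1 + K_p·0.2) = 0.03, so 1 + 0.2·K_p = 33.33.
K_p = (33.33 − 1)/0.2 = 162.

K_p = 162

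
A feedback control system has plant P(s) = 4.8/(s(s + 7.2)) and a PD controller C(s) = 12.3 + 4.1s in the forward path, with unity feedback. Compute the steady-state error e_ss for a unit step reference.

The open loop C(s)P(s) has a pole at the origin (type 1), so the static position error constant is infinite and e_ss = 1/(1+∞) = 0.

0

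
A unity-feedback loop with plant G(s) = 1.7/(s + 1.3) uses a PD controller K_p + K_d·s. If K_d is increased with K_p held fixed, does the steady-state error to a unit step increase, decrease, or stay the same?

unchanged

K_d affects only the transient (the s-coefficient); the DC loop gain, and hence e_ss, depends only on K_p.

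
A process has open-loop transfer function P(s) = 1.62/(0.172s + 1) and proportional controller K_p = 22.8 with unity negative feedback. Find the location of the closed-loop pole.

s = -220.6

Closed loop: T(s) = K_p·P/(1+K_p·P) = 36.94/(0.172s + 1 + 36.94), with pole at s = −(1 + 36.94)/0.172 = −220.6.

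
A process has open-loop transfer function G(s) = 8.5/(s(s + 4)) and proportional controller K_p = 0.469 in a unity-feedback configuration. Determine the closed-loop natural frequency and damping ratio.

ω_n = 2 rad/s, ζ = 1

The closed-loop denominator is s(s+4) + 0.469·8.5 = s² + 4s + 3.986.
So ω_n² = 3.986 ⇒ ω_n = 1.997 rad/s, and ζ = 4/(2ω_n) = 1.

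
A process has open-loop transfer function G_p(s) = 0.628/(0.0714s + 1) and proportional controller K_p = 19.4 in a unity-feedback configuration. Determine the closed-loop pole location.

Closed loop: T(s) = K_p·G_p/(1+K_p·G_p) = 12.18/(0.0714s + 1 + 12.18), with pole at s = −(1 + 12.18)/0.0714 = −184.6.

s = -184.6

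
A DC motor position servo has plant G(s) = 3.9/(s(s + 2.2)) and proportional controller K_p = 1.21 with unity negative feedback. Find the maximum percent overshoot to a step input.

15.8%

The closed-loop denominator s² + 2.2s + 4.719 gives ω_n = √4.719 = 2.172 and ζ = 2.2/(2ω_n) = 0.5064.
%OS = 100·exp(−πζ/√(1−ζ²)) = 100·exp(−π·0.5064/√0.7436) = 15.8%.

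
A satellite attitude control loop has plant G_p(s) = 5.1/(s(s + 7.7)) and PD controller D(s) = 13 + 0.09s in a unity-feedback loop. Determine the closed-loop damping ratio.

ζ = 0.501

Forward path: (13 + 0.09s)·5.1/(s(s+7.7)). The closed-loop characteristic equation is s² + (7.7 + 5.1·0.09)s + 5.1·13 = 0.
That is s² + 8.159s + 66.3 = 0, so ω_n = 8.142 rad/s and ζ = 8.159/(2·8.142) = 0.501.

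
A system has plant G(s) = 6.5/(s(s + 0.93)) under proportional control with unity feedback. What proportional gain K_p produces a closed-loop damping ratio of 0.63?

K_p = 0.0838

Closed-loop characteristic equation: s² + 0.93s + K_p·6.5 = 0.
So ω_n = √(6.5K_p) and 2ζω_n = 0.93, giving ζ = 0.93/(2√(6.5K_p)).
Setting ζ = 0.63: √(6.5K_p) = 0.93/(2·0.63) = 0.7381, so K_p = 0.5448/6.5 = 0.0838.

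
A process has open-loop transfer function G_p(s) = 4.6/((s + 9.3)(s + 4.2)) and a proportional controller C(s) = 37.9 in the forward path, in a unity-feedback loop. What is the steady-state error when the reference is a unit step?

0.183

The loop is type 0. Static position error constant K_pos = C(0)·G_p(0) = 37.9·0.1178 = 4.463.
Steady-state error to a unit step: e_ss = 1/(1+K_pos) = 1/5.463 = 0.183.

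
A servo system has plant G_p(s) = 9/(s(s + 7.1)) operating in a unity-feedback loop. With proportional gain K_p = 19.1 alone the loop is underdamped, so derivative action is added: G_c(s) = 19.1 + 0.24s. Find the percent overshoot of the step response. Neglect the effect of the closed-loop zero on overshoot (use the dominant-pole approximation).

Forward path: (19.1 + 0.24s)·9/(s(s+7.1)). The closed-loop characteristic equation is s² + (7.1 + 9·0.24)s + 9·19.1 = 0.
That is s² + 9.26s + 171.9 = 0, so ω_n = 13.11 rad/s and ζ = 9.26/(2·13.11) = 0.3531.
%OS = 100·exp(−πζ/√(1−ζ²)) = 30.5%.

30.5%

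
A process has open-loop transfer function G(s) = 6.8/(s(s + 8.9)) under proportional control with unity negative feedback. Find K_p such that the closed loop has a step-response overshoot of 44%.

K_p = 45.6

From %OS = 100·exp(−πζ/√(1−ζ²)) = 44%, ζ = −ln(0.44)/√(π²+ln²(0.44)) = 0.2528.
Characteristic equation s² + 8.9s + 6.8K_p = 0 gives ζ = 8.9/(2√(6.8K_p)).
Setting ζ = 0.2528: √(6.8K_p) = 8.9/(2·0.2528) = 17.6, so K_p = 309.8/6.8 = 45.6.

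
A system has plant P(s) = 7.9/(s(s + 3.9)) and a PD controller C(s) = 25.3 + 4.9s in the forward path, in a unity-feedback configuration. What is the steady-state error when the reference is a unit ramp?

The loop has one pole at the origin (type 1). Velocity error constant K_v = lim_{s→0} s·C(s)P(s) = 25.3·7.9/3.9 = 51.25.
Steady-state error to a unit ramp: e_ss = 1/K_v = 0.0195.

0.0195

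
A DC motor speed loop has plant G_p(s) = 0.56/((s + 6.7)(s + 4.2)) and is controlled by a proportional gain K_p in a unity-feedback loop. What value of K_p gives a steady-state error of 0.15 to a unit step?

Steady-state error for a unit step on this type-0 loop is 1/(1 + K_p·G_p(0)).
G_p(0) = 0.0199. Require 1/(1 + K_p·0.0199) = 0.15, so 1 + 0.0199·K_p = 6.667.
K_p = (6.667 − 1)/0.0199 = 285.

K_p = 285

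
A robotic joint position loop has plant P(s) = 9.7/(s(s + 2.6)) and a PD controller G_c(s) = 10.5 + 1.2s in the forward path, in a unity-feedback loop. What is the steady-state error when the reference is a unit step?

The open loop G_c(s)P(s) has a pole at the origin (type 1), so the static position error constant is infinite and e_ss = 1/(1+∞) = 0.

0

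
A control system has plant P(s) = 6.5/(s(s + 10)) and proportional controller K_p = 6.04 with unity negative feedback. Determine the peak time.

The closed-loop denominator s² + 10s + 39.26 gives ω_n = √39.26 = 6.266 and ζ = 10/(2ω_n) = 0.798.
Damped frequency ω_d = ω_n√(1−ζ²) = 3.776 rad/s, so peak time T_p = π/ω_d = 0.832 s.

T_p = 0.832 s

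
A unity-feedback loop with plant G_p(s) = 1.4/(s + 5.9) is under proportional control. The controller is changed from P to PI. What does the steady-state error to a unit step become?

The integrator makes K_pos = lim_{s→0} C(s)G(s) infinite, so e_ss = 1/(1+K_pos) = 0.

0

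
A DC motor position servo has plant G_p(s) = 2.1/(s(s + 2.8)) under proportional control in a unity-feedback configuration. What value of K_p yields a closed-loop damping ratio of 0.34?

Closed-loop characteristic equation: s² + 2.8s + K_p·2.1 = 0.
So ω_n = √(2.1K_p) and 2ζω_n = 2.8, giving ζ = 2.8/(2√(2.1K_p)).
Setting ζ = 0.34: √(2.1K_p) = 2.8/(2·0.34) = 4.118, so K_p = 16.96/2.1 = 8.07.

K_p = 8.07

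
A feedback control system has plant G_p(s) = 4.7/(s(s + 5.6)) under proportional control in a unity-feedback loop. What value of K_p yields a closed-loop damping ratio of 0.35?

Closed-loop characteristic equation: s² + 5.6s + K_p·4.7 = 0.
So ω_n = √(4.7K_p) and 2ζω_n = 5.6, giving ζ = 5.6/(2√(4.7K_p)).
Setting ζ = 0.35: √(4.7K_p) = 5.6/(2·0.35) = 8, so K_p = 64/4.7 = 13.6.

K_p = 13.6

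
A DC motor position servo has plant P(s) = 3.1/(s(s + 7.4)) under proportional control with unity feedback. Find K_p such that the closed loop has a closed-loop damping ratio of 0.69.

Closed-loop characteristic equation: s² + 7.4s + K_p·3.1 = 0.
So ω_n = √(3.1K_p) and 2ζω_n = 7.4, giving ζ = 7.4/(2√(3.1K_p)).
Setting ζ = 0.69: √(3.1K_p) = 7.4/(2·0.69) = 5.362, so K_p = 28.75/3.1 = 9.28.

K_p = 9.28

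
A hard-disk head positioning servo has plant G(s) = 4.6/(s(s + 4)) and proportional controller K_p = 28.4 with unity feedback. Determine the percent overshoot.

The closed-loop denominator s² + 4s + 130.6 gives ω_n = √130.6 = 11.43 and ζ = 4/(2ω_n) = 0.175.
%OS = 100·exp(−πζ/√(1−ζ²)) = 100·exp(−π·0.175/√0.9694) = 57.2%.

57.2%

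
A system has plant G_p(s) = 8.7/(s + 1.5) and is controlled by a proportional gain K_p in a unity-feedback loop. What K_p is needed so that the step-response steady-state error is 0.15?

The loop is type 0, so e_ss(step) = 1/(1 + K_pos) with K_pos = K_p·G_p(0).
G_p(0) = 5.8. Require 1/(1 + K_p·5.8) = 0.15, so 1 + 5.8·K_p = 6.667.
K_p = (6.667 − 1)/5.8 = 0.977.

K_p = 0.977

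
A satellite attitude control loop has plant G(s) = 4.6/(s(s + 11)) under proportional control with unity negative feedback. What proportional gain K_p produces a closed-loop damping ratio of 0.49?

K_p = 27.4

Closed-loop characteristic equation: s² + 11s + K_p·4.6 = 0.
So ω_n = √(4.6K_p) and 2ζω_n = 11, giving ζ = 11/(2√(4.6K_p)).
Setting ζ = 0.49: √(4.6K_p) = 11/(2·0.49) = 11.22, so K_p = 126/4.6 = 27.4.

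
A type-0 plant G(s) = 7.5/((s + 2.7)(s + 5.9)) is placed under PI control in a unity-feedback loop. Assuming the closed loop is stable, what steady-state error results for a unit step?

The PI controller's integrator makes the forward path type 1, so e_ss to a step is zero.

0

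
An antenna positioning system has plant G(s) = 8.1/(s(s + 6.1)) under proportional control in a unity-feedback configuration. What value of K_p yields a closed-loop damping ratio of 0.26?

K_p = 17

Closed-loop characteristic equation: s² + 6.1s + K_p·8.1 = 0.
So ω_n = √(8.1K_p) and 2ζω_n = 6.1, giving ζ = 6.1/(2√(8.1K_p)).
Setting ζ = 0.26: √(8.1K_p) = 6.1/(2·0.26) = 11.73, so K_p = 137.6/8.1 = 17.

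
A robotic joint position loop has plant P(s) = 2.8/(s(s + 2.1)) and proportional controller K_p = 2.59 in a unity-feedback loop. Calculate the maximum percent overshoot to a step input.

26.4%

Closed-loop characteristic equation: s² + 2.1s + 7.252 = 0, so ω_n = 2.693 rad/s and ζ = 2.1/(2·2.693) = 0.3899.
%OS = 100·exp(−πζ/√(1−ζ²)) = 100·exp(−π·0.3899/√0.848) = 26.4%.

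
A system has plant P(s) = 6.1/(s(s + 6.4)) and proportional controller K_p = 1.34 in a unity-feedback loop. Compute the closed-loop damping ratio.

ζ = 1.12

With unity feedback the closed-loop characteristic equation is s² + 6.4s + 1.34·6.1 = s² + 6.4s + 8.174 = 0.
So ω_n² = 8.174 ⇒ ω_n = 2.859 rad/s, and ζ = 6.4/(2ω_n) = 1.12.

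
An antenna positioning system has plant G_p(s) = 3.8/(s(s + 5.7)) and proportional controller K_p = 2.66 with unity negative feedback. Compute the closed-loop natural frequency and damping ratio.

ω_n = 3.18 rad/s, ζ = 0.896

The closed-loop denominator is s(s+5.7) + 2.66·3.8 = s² + 5.7s + 10.11.
So ω_n² = 10.11 ⇒ ω_n = 3.179 rad/s, and ζ = 5.7/(2ω_n) = 0.896.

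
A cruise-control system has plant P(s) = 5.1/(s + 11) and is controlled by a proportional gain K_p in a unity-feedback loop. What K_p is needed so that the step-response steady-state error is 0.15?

K_p = 12.2

For a type-0 loop with proportional control, e_ss = 1/(1 + K_p·P(0)).
P(0) = 0.4636. Require 1/(1 + K_p·0.4636) = 0.15, so 1 + 0.4636·K_p = 6.667.
K_p = (6.667 − 1)/0.4636 = 12.2.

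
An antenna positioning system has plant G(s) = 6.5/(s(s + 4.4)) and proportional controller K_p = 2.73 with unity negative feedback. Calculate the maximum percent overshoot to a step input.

14.6%

From 1 + K_pG(s) = 0: s² + 4.4s + 17.75 = 0 ⇒ ω_n = 4.212, ζ = 0.5223.
%OS = 100·exp(−πζ/√(1−ζ²)) = 100·exp(−π·0.5223/√0.7272) = 14.6%.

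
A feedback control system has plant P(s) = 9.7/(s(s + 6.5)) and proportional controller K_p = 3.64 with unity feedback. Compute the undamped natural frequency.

1 + K_p·P(s) = 0 gives s² + 6.5s + 35.31 = 0.
Matching s² + 2ζω_n s + ω_n²: ω_n = √35.31 = 5.942 rad/s and 2ζω_n = 6.5, so ζ = 6.5/(2·5.942) = 0.547.

ω_n = 5.94 rad/s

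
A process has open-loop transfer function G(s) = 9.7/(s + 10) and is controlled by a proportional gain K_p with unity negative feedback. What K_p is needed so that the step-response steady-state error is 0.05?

Steady-state error for a unit step on this type-0 loop is 1/(1 + K_p·G(0)).
G(0) = 0.97. Require 1/(1 + K_p·0.97) = 0.05, so 1 + 0.97·K_p = 20.
K_p = (20 − 1)/0.97 = 19.6.

K_p = 19.6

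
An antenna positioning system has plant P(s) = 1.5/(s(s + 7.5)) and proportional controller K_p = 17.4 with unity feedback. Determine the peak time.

From 1 + K_pP(s) = 0: s² + 7.5s + 26.1 = 0 ⇒ ω_n = 5.109, ζ = 0.734.
Damped frequency ω_d = ω_n√(1−ζ²) = 3.47 rad/s, so peak time T_p = π/ω_d = 0.905 s.

T_p = 0.905 s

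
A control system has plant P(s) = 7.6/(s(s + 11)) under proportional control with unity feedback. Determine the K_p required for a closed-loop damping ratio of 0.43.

K_p = 21.5

Closed-loop characteristic equation: s² + 11s + K_p·7.6 = 0.
So ω_n = √(7.6K_p) and 2ζω_n = 11, giving ζ = 11/(2√(7.6K_p)).
Setting ζ = 0.43: √(7.6K_p) = 11/(2·0.43) = 12.79, so K_p = 163.6/7.6 = 21.5.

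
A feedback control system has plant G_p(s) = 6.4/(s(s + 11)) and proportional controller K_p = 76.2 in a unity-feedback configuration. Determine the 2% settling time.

Closed-loop characteristic equation: s² + 11s + 487.7 = 0, so ω_n = 22.08 rad/s and ζ = 11/(2·22.08) = 0.2491.
2% settling time T_s ≈ 4/(ζω_n) = 4/5.5 = 0.727 s.

T_s ≈ 0.727 s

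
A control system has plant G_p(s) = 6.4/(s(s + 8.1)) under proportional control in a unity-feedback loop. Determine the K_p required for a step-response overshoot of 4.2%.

K_p = 5.08

From %OS = 100·exp(−πζ/√(1−ζ²)) = 4.2%, ζ = −ln(0.042)/√(π²+ln²(0.042)) = 0.7103.
Characteristic equation s² + 8.1s + 6.4K_p = 0 gives ζ = 8.1/(2√(6.4K_p)).
Setting ζ = 0.7103: √(6.4K_p) = 8.1/(2·0.7103) = 5.702, so K_p = 32.51/6.4 = 5.08.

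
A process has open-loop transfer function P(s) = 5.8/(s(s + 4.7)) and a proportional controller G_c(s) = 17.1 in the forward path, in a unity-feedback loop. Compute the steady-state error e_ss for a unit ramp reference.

The loop has one pole at the origin (type 1). Velocity error constant K_v = lim_{s→0} s·G_c(s)P(s) = 17.1·5.8/4.7 = 21.1.
Steady-state error to a unit ramp: e_ss = 1/K_v = 0.0474.

0.0474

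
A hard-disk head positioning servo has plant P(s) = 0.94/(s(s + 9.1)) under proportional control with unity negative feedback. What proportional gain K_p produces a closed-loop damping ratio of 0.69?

Closed-loop characteristic equation: s² + 9.1s + K_p·0.94 = 0.
So ω_n = √(0.94K_p) and 2ζω_n = 9.1, giving ζ = 9.1/(2√(0.94K_p)).
Setting ζ = 0.69: √(0.94K_p) = 9.1/(2·0.69) = 6.594, so K_p = 43.48/0.94 = 46.3.

K_p = 46.3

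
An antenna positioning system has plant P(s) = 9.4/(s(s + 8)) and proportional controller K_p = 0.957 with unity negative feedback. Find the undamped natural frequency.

ω_n = 3 rad/s

1 + K_p·P(s) = 0 gives s² + 8s + 8.996 = 0.
Matching s² + 2ζω_n s + ω_n²: ω_n = √8.996 = 2.999 rad/s and 2ζω_n = 8, so ζ = 8/(2·2.999) = 1.33.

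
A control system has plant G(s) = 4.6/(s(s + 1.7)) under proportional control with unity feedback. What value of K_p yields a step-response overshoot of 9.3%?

From %OS = 100·exp(−πζ/√(1−ζ²)) = 9.3%, ζ = −ln(0.093)/√(π²+ln²(0.093)) = 0.6031.
Characteristic equation s² + 1.7s + 4.6K_p = 0 gives ζ = 1.7/(2√(4.6K_p)).
Setting ζ = 0.6031: √(4.6K_p) = 1.7/(2·0.6031) = 1.409, so K_p = 1.987/4.6 = 0.432.

K_p = 0.432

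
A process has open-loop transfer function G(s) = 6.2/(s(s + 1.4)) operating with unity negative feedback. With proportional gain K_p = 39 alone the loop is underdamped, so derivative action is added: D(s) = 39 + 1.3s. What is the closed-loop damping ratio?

ζ = 0.304

Forward path: (39 + 1.3s)·6.2/(s(s+1.4)). The closed-loop characteristic equation is s² + (1.4 + 6.2·1.3)s + 6.2·39 = 0.
That is s² + 9.46s + 241.8 = 0, so ω_n = 15.55 rad/s and ζ = 9.46/(2·15.55) = 0.3042.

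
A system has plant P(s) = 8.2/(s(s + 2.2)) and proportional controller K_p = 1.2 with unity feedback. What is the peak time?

The closed-loop denominator s² + 2.2s + 9.84 gives ω_n = √9.84 = 3.137 and ζ = 2.2/(2ω_n) = 0.3507.
Damped frequency ω_d = ω_n√(1−ζ²) = 2.938 rad/s, so peak time T_p = π/ω_d = 1.07 s.

T_p = 1.07 s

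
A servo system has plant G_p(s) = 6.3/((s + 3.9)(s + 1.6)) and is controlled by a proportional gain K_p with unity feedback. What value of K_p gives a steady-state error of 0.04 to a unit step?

Steady-state error for a unit step on this type-0 loop is 1/(1 + K_p·G_p(0)).
G_p(0) = 1.01. Require 1/(1 + K_p·1.01) = 0.04, so 1 + 1.01·K_p = 25.
K_p = (25 − 1)/1.01 = 23.8.

K_p = 23.8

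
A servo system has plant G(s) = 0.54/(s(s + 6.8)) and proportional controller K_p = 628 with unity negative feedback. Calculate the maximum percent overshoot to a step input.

Closed-loop characteristic equation: s² + 6.8s + 339.1 = 0, so ω_n = 18.42 rad/s and ζ = 6.8/(2·18.42) = 0.1846.
%OS = 100·exp(−πζ/√(1−ζ²)) = 100·exp(−π·0.1846/√0.9659) = 55.4%.

55.4%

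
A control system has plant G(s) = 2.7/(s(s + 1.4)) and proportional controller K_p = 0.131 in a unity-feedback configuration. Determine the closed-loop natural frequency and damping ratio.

The closed-loop denominator is s(s+1.4) + 0.131·2.7 = s² + 1.4s + 0.3537.
So ω_n² = 0.3537 ⇒ ω_n = 0.5947 rad/s, and ζ = 1.4/(2ω_n) = 1.18.

ω_n = 0.595 rad/s, ζ = 1.18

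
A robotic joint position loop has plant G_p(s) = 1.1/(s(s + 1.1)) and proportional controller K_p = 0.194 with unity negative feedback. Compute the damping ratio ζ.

ζ = 1.19

1 + K_p·G_p(s) = 0 gives s² + 1.1s + 0.2134 = 0.
So ω_n² = 0.2134 ⇒ ω_n = 0.462 rad/s, and ζ = 1.1/(2ω_n) = 1.19.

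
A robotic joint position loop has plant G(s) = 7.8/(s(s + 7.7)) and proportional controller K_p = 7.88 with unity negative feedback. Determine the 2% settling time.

From 1 + K_pG(s) = 0: s² + 7.7s + 61.46 = 0 ⇒ ω_n = 7.84, ζ = 0.4911.
2% settling time T_s ≈ 4/(ζω_n) = 4/3.85 = 1.04 s.

T_s ≈ 1.04 s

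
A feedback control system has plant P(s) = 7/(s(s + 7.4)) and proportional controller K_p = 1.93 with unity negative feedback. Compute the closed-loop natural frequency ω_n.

ω_n = 3.68 rad/s

The closed-loop denominator is s(s+7.4) + 1.93·7 = s² + 7.4s + 13.51.
So ω_n² = 13.51 ⇒ ω_n = 3.676 rad/s, and ζ = 7.4/(2ω_n) = 1.01.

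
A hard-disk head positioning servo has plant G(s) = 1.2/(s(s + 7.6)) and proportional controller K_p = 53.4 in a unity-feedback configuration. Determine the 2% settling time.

T_s ≈ 1.05 s

The closed-loop denominator s² + 7.6s + 64.08 gives ω_n = √64.08 = 8.005 and ζ = 7.6/(2ω_n) = 0.4747.
2% settling time T_s ≈ 4/(ζω_n) = 4/3.8 = 1.05 s.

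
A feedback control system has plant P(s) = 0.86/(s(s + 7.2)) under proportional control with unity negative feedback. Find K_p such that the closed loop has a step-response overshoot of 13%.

From %OS = 100·exp(−πζ/√(1−ζ²)) = 13%, ζ = −ln(0.13)/√(π²+ln²(0.13)) = 0.5446.
Characteristic equation s² + 7.2s + 0.86K_p = 0 gives ζ = 7.2/(2√(0.86K_p)).
Setting ζ = 0.5446: √(0.86K_p) = 7.2/(2·0.5446) = 6.61, so K_p = 43.69/0.86 = 50.8.

K_p = 50.8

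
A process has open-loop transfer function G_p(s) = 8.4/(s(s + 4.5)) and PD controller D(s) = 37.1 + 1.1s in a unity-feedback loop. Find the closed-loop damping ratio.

Forward path: (37.1 + 1.1s)·8.4/(s(s+4.5)). The closed-loop characteristic equation is s² + (4.5 + 8.4·1.1)s + 8.4·37.1 = 0.
That is s² + 13.74s + 311.6 = 0, so ω_n = 17.65 rad/s and ζ = 13.74/(2·17.65) = 0.3892.

ζ = 0.389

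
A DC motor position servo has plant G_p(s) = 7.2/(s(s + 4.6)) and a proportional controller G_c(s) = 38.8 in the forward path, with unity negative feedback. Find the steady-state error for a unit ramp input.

The loop has one pole at the origin (type 1). Velocity error constant K_v = lim_{s→0} s·G_c(s)G_p(s) = 38.8·7.2/4.6 = 60.73.
Steady-state error to a unit ramp: e_ss = 1/K_v = 0.0165.

0.0165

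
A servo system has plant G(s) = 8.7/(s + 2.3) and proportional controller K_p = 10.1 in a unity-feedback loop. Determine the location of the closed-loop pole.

s = -90.17

Closed-loop transfer function: T(s) = K_p·G(s)/(1 + K_p·G(s)) = 87.87/(s + 2.3 + 87.87) = 87.87/(s + 90.17).
The closed-loop pole is at s = −90.17.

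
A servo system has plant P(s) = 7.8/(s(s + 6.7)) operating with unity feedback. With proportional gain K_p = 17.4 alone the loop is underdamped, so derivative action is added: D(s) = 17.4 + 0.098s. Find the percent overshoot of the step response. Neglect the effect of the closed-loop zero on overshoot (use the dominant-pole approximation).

Forward path: (17.4 + 0.098s)·7.8/(s(s+6.7)). The closed-loop characteristic equation is s² + (6.7 + 7.8·0.098)s + 7.8·17.4 = 0.
That is s² + 7.464s + 135.7 = 0, so ω_n = 11.65 rad/s and ζ = 7.464/(2·11.65) = 0.3204.
%OS = 100·exp(−πζ/√(1−ζ²)) = 34.6%.

34.6%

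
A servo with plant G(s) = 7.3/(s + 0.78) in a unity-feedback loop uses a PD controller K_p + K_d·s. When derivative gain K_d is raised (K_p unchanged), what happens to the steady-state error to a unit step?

unchanged

At s = 0 the derivative term contributes nothing: C(0) = K_p regardless of K_d, so K_pos = K_p·G(0) and e_ss are unchanged.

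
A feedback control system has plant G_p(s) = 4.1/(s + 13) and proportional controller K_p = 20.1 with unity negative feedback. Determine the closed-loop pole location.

Closed-loop transfer function: T(s) = K_p·G_p(s)/(1 + K_p·G_p(s)) = 82.41/(s + 13 + 82.41) = 82.41/(s + 95.41).
The closed-loop pole is at s = −95.41.

s = -95.41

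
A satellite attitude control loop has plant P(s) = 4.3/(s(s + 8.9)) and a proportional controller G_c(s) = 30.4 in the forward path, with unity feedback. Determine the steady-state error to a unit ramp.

0.0681

The loop has one pole at the origin (type 1). Velocity error constant K_v = lim_{s→0} s·G_c(s)P(s) = 30.4·4.3/8.9 = 14.69.
Steady-state error to a unit ramp: e_ss = 1/K_v = 0.0681.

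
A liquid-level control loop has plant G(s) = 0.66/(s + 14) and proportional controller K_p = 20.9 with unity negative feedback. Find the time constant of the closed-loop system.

Closed-loop transfer function: T(s) = K_p·G(s)/(1 + K_p·G(s)) = 13.79/(s + 14 + 13.79) = 13.79/(s + 27.79).
Time constant τ = 1/27.79 = 0.036 s.

τ = 0.036 s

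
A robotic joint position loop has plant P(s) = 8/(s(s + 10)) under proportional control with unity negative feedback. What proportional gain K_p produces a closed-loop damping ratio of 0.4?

Closed-loop characteristic equation: s² + 10s + K_p·8 = 0.
So ω_n = √(8K_p) and 2ζω_n = 10, giving ζ = 10/(2√(8K_p)).
Setting ζ = 0.4: √(8K_p) = 10/(2·0.4) = 12.5, so K_p = 156.2/8 = 19.5.

K_p = 19.5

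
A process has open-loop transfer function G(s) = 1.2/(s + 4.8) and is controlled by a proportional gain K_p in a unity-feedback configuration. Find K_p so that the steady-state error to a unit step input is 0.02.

For a type-0 loop with proportional control, e_ss = 1/(1 + K_p·G(0)).
G(0) = 0.25. Require 1/(1 + K_p·0.25) = 0.02, so 1 + 0.25·K_p = 50.
K_p = (50 − 1)/0.25 = 196.

K_p = 196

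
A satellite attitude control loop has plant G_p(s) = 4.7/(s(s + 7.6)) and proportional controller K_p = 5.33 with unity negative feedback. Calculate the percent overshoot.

The closed-loop denominator s² + 7.6s + 25.05 gives ω_n = √25.05 = 5.005 and ζ = 7.6/(2ω_n) = 0.7592.
%OS = 100·exp(−πζ/√(1−ζ²)) = 100·exp(−π·0.7592/√0.4236) = 2.56%.

2.56%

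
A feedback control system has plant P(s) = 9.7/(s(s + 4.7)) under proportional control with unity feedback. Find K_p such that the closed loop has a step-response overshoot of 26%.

K_p = 3.67

From %OS = 100·exp(−πζ/√(1−ζ²)) = 26%, ζ = −ln(0.26)/√(π²+ln²(0.26)) = 0.3941.
Characteristic equation s² + 4.7s + 9.7K_p = 0 gives ζ = 4.7/(2√(9.7K_p)).
Setting ζ = 0.3941: √(9.7K_p) = 4.7/(2·0.3941) = 5.963, so K_p = 35.56/9.7 = 3.67.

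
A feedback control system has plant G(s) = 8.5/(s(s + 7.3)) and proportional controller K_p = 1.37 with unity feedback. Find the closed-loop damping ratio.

ζ = 1.07

1 + K_p·G(s) = 0 gives s² + 7.3s + 11.65 = 0.
So ω_n² = 11.65 ⇒ ω_n = 3.412 rad/s, and ζ = 7.3/(2ω_n) = 1.07.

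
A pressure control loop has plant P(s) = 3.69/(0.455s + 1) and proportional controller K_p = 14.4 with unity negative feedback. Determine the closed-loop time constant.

τ = 0.0084 s

Closed loop: T(s) = K_p·P/(1+K_p·P) = 53.14/(0.455s + 1 + 53.14), with pole at s = −(1 + 53.14)/0.455 = −119.
Closed-loop time constant τ = 1/119 = 0.0084 s.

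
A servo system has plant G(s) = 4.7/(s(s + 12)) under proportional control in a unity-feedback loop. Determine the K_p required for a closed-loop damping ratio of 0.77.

Closed-loop characteristic equation: s² + 12s + K_p·4.7 = 0.
So ω_n = √(4.7K_p) and 2ζω_n = 12, giving ζ = 12/(2√(4.7K_p)).
Setting ζ = 0.77: √(4.7K_p) = 12/(2·0.77) = 7.792, so K_p = 60.72/4.7 = 12.9.

K_p = 12.9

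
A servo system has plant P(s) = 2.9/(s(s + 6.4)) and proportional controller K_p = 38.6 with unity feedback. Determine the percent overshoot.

36.9%

Closed-loop characteristic equation: s² + 6.4s + 111.9 = 0, so ω_n = 10.58 rad/s and ζ = 6.4/(2·10.58) = 0.3025.
%OS = 100·exp(−πζ/√(1−ζ²)) = 100·exp(−π·0.3025/√0.9085) = 36.9%.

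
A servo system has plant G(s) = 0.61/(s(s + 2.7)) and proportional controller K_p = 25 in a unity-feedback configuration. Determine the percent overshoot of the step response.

31.4%

The closed-loop denominator s² + 2.7s + 15.25 gives ω_n = √15.25 = 3.905 and ζ = 2.7/(2ω_n) = 0.3457.
%OS = 100·exp(−πζ/√(1−ζ²)) = 100·exp(−π·0.3457/√0.8805) = 31.4%.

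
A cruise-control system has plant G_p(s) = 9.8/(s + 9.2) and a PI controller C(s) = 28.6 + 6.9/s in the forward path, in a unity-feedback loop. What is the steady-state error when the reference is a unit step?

0

The open loop C(s)G_p(s) has a pole at the origin (type 1), so the static position error constant is infinite and e_ss = 1/(1+∞) = 0.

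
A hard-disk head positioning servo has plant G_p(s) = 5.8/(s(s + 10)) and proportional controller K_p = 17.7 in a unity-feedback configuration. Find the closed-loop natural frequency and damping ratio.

The closed-loop denominator is s(s+10) + 17.7·5.8 = s² + 10s + 102.7.
So ω_n² = 102.7 ⇒ ω_n = 10.13 rad/s, and ζ = 10/(2ω_n) = 0.493.

ω_n = 10.1 rad/s, ζ = 0.493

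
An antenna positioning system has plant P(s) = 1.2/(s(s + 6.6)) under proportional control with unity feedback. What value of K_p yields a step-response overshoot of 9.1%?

From %OS = 100·exp(−πζ/√(1−ζ²)) = 9.1%, ζ = −ln(0.091)/√(π²+ln²(0.091)) = 0.6066.
Characteristic equation s² + 6.6s + 1.2K_p = 0 gives ζ = 6.6/(2√(1.2K_p)).
Setting ζ = 0.6066: √(1.2K_p) = 6.6/(2·0.6066) = 5.44, so K_p = 29.6/1.2 = 24.7.

K_p = 24.7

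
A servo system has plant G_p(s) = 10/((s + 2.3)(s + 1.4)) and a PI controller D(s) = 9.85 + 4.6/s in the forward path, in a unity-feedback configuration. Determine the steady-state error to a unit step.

The open loop D(s)G_p(s) has a pole at the origin (type 1), so the static position error constant is infinite and e_ss = 1/(1+∞) = 0.

0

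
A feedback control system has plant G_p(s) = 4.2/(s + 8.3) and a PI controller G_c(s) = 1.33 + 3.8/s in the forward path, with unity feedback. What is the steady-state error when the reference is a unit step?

The open loop G_c(s)G_p(s) has a pole at the origin (type 1), so the static position error constant is infinite and e_ss = 1/(1+∞) = 0.

0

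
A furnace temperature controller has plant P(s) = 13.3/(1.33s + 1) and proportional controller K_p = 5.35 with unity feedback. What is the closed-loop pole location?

Closed loop: T(s) = K_p·P/(1+K_p·P) = 71.16/(1.33s + 1 + 71.16), with pole at s = −(1 + 71.16)/1.33 = −54.25.

s = -54.25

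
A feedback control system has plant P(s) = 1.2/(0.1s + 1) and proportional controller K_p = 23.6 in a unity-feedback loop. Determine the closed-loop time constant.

τ = 0.00341 s

Closed loop: T(s) = K_p·P/(1+K_p·P) = 28.32/(0.1s + 1 + 28.32), with pole at s = −(1 + 28.32)/0.1 = −293.2.
Closed-loop time constant τ = 1/293.2 = 0.00341 s.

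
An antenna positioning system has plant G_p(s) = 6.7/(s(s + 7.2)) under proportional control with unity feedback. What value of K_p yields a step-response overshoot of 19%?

K_p = 8.86

From %OS = 100·exp(−πζ/√(1−ζ²)) = 19%, ζ = −ln(0.19)/√(π²+ln²(0.19)) = 0.4673.
Characteristic equation s² + 7.2s + 6.7K_p = 0 gives ζ = 7.2/(2√(6.7K_p)).
Setting ζ = 0.4673: √(6.7K_p) = 7.2/(2·0.4673) = 7.703, so K_p = 59.34/6.7 = 8.86.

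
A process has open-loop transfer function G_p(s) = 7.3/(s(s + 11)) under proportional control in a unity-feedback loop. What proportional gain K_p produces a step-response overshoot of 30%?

From %OS = 100·exp(−πζ/√(1−ζ²)) = 30%, ζ = −ln(0.3)/√(π²+ln²(0.3)) = 0.3579.
Characteristic equation s² + 11s + 7.3K_p = 0 gives ζ = 11/(2√(7.3K_p)).
Setting ζ = 0.3579: √(7.3K_p) = 11/(2·0.3579) = 15.37, so K_p = 236.2/7.3 = 32.4.

K_p = 32.4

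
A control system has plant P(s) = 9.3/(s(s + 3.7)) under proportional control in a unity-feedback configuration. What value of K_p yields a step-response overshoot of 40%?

From %OS = 100·exp(−πζ/√(1−ζ²)) = 40%, ζ = −ln(0.4)/√(π²+ln²(0.4)) = 0.28.
Characteristic equation s² + 3.7s + 9.3K_p = 0 gives ζ = 3.7/(2√(9.3K_p)).
Setting ζ = 0.28: √(9.3K_p) = 3.7/(2·0.28) = 6.607, so K_p = 43.65/9.3 = 4.69.

K_p = 4.69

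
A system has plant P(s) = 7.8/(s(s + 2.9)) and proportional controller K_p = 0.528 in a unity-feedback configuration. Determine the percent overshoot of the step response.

The closed-loop denominator s² + 2.9s + 4.118 gives ω_n = √4.118 = 2.029 and ζ = 2.9/(2ω_n) = 0.7145.
%OS = 100·exp(−πζ/√(1−ζ²)) = 100·exp(−π·0.7145/√0.4895) = 4.04%.

4.04%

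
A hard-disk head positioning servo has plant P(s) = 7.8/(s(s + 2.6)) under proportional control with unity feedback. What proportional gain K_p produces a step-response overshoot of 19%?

From %OS = 100·exp(−πζ/√(1−ζ²)) = 19%, ζ = −ln(0.19)/√(π²+ln²(0.19)) = 0.4673.
Characteristic equation s² + 2.6s + 7.8K_p = 0 gives ζ = 2.6/(2√(7.8K_p)).
Setting ζ = 0.4673: √(7.8K_p) = 2.6/(2·0.4673) = 2.782, so K_p = 7.738/7.8 = 0.992.

K_p = 0.992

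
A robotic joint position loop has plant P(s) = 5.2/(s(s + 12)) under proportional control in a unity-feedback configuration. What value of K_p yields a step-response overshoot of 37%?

K_p = 76

From %OS = 100·exp(−πζ/√(1−ζ²)) = 37%, ζ = −ln(0.37)/√(π²+ln²(0.37)) = 0.3017.
Characteristic equation s² + 12s + 5.2K_p = 0 gives ζ = 12/(2√(5.2K_p)).
Setting ζ = 0.3017: √(5.2K_p) = 12/(2·0.3017) = 19.89, so K_p = 395.4/5.2 = 76.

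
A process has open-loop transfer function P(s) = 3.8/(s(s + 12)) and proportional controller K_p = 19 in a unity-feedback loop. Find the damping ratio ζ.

ζ = 0.706

The closed-loop denominator is s(s+12) + 19·3.8 = s² + 12s + 72.2.
Matching s² + 2ζω_n s + ω_n²: ω_n = √72.2 = 8.497 rad/s and 2ζω_n = 12, so ζ = 12/(2·8.497) = 0.706.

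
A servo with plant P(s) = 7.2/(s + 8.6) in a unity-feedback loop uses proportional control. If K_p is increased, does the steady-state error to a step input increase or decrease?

decrease

e_ss = 1/(1 + K_p·P(0)); a larger K_p raises the denominator, so e_ss decreases.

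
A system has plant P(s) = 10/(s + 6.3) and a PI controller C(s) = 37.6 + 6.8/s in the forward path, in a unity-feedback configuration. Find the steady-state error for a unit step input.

The open loop C(s)P(s) has a pole at the origin (type 1), so the static position error constant is infinite and e_ss = 1/(1+∞) = 0.

0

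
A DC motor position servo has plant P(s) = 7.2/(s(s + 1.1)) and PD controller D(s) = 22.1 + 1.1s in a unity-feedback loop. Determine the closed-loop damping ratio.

Forward path: (22.1 + 1.1s)·7.2/(s(s+1.1)). The closed-loop characteristic equation is s² + (1.1 + 7.2·1.1)s + 7.2·22.1 = 0.
That is s² + 9.02s + 159.1 = 0, so ω_n = 12.61 rad/s and ζ = 9.02/(2·12.61) = 0.3575.

ζ = 0.358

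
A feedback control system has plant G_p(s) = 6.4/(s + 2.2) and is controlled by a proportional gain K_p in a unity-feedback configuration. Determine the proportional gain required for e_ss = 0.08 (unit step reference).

The loop is type 0, so e_ss(step) = 1/(1 + K_pos) with K_pos = K_p·G_p(0).
G_p(0) = 2.909. Require 1/(1 + K_p·2.909) = 0.08, so 1 + 2.909·K_p = 12.5.
K_p = (12.5 − 1)/2.909 = 3.95.

K_p = 3.95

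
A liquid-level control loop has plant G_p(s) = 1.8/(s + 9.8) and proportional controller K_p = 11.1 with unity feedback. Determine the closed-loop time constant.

τ = 0.0336 s

Closed-loop transfer function: T(s) = K_p·G_p(s)/(1 + K_p·G_p(s)) = 19.98/(s + 9.8 + 19.98) = 19.98/(s + 29.78).
Time constant τ = 1/29.78 = 0.0336 s.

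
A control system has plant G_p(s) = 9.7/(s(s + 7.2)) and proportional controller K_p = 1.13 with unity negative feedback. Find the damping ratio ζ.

With unity feedback the closed-loop characteristic equation is s² + 7.2s + 1.13·9.7 = s² + 7.2s + 10.96 = 0.
Matching s² + 2ζω_n s + ω_n²: ω_n = √10.96 = 3.311 rad/s and 2ζω_n = 7.2, so ζ = 7.2/(2·3.311) = 1.09.

ζ = 1.09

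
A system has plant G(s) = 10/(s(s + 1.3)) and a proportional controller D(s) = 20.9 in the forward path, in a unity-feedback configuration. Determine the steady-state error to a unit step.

0

The open loop D(s)G(s) has a pole at the origin (type 1), so the static position error constant is infinite and e_ss = 1/(1+∞) = 0.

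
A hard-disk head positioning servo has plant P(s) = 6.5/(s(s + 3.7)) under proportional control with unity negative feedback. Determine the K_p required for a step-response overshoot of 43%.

From %OS = 100·exp(−πζ/√(1−ζ²)) = 43%, ζ = −ln(0.43)/√(π²+ln²(0.43)) = 0.2594.
Characteristic equation s² + 3.7s + 6.5K_p = 0 gives ζ = 3.7/(2√(6.5K_p)).
Setting ζ = 0.2594: √(6.5K_p) = 3.7/(2·0.2594) = 7.131, so K_p = 50.85/6.5 = 7.82.

K_p = 7.82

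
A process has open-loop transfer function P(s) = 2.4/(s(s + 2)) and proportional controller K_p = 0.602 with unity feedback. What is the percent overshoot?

Closed-loop characteristic equation: s² + 2s + 1.445 = 0, so ω_n = 1.202 rad/s and ζ = 2/(2·1.202) = 0.8319.
%OS = 100·exp(−πζ/√(1−ζ²)) = 100·exp(−π·0.8319/√0.3079) = 0.9%.

0.9%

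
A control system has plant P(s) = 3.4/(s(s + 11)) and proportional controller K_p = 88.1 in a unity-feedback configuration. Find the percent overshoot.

34.9%

From 1 + K_pP(s) = 0: s² + 11s + 299.5 = 0 ⇒ ω_n = 17.31, ζ = 0.3178.
%OS = 100·exp(−πζ/√(1−ζ²)) = 100·exp(−π·0.3178/√0.899) = 34.9%.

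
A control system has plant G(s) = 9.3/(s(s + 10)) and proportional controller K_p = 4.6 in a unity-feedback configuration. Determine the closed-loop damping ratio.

ζ = 0.764

1 + K_p·G(s) = 0 gives s² + 10s + 42.78 = 0.
So ω_n² = 42.78 ⇒ ω_n = 6.541 rad/s, and ζ = 10/(2ω_n) = 0.764.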